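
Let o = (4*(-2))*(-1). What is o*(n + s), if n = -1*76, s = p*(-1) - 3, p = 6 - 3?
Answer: -656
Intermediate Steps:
p = 3
s = -6 (s = 3*(-1) - 3 = -3 - 3 = -6)
o = 8 (o = -8*(-1) = 8)
n = -76
o*(n + s) = 8*(-76 - 6) = 8*(-82) = -656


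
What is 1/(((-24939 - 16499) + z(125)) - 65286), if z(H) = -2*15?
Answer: -1/106754 ≈ -9.3673e-6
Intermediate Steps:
z(H) = -30
1/(((-24939 - 16499) + z(125)) - 65286) = 1/(((-24939 - 16499) - 30) - 65286) = 1/((-41438 - 30) - 65286) = 1/(-41468 - 65286) = 1/(-106754) = -1/106754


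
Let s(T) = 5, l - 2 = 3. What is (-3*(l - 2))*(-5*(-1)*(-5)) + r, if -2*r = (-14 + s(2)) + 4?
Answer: 455/2 ≈ 227.50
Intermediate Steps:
l = 5 (l = 2 + 3 = 5)
r = 5/2 (r = -((-14 + 5) + 4)/2 = -(-9 + 4)/2 = -½*(-5) = 5/2 ≈ 2.5000)
(-3*(l - 2))*(-5*(-1)*(-5)) + r = (-3*(5 - 2))*(-5*(-1)*(-5)) + 5/2 = (-3*3)*(5*(-5)) + 5/2 = -9*(-25) + 5/2 = 225 + 5/2 = 455/2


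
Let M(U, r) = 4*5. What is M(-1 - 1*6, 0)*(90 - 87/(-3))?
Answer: 2380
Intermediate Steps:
M(U, r) = 20
M(-1 - 1*6, 0)*(90 - 87/(-3)) = 20*(90 - 87/(-3)) = 20*(90 - 87*(-⅓)) = 20*(90 + 29) = 20*119 = 2380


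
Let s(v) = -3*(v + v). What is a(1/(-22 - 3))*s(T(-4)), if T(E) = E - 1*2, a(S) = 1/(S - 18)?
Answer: -900/451 ≈ -1.9956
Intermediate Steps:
a(S) = 1/(-18 + S)
T(E) = -2 + E (T(E) = E - 2 = -2 + E)
s(v) = -6*v
a(1/(-22 - 3))*s(T(-4)) = (-6*(-2 - 4))/(-18 + 1/(-22 - 3)) = (-6*(-6))/(-18 + 1/(-25)) = 36/(-18 - 1/25) = 36/(-451/25) = -25/451*36 = -900/451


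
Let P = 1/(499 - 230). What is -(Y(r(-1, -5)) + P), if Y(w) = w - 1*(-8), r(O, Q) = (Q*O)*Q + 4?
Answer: 3496/269 ≈ 12.996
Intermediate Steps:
r(O, Q) = 4 + O*Q² (r(O, Q) = (O*Q)*Q + 4 = O*Q² + 4 = 4 + O*Q²)
Y(w) = 8 + w (Y(w) = w + 8 = 8 + w)
P = 1/269 ≈ 0.0037175
-(Y(r(-1, -5)) + P) = -((8 + (4 - 1*(-5)²)) + 1/269) = -((8 + (4 - 1*25)) + 1/269) = -((8 + (4 - 25)) + 1/269) = -((8 - 21) + 1/269) = -(-13 + 1/269) = -1*(-3496/269) = 3496/269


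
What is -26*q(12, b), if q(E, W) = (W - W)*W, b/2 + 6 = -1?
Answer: 0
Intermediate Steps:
b = -14 (b = -12 + 2*(-1) = -12 - 2 = -14)
q(E, W) = 0 (q(E, W) = 0*W = 0)
-26*q(12, b) = -26*0 = 0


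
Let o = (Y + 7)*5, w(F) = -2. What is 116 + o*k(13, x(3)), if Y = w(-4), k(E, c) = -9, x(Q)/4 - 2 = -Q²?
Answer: -109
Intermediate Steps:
x(Q) = 8 - 4*Q² (x(Q) = 8 + 4*(-Q²) = 8 - 4*Q²)
Y = -2
o = 25 (o = (-2 + 7)*5 = 5*5 = 25)
116 + o*k(13, x(3)) = 116 + 25*(-9) = 116 - 225 = -109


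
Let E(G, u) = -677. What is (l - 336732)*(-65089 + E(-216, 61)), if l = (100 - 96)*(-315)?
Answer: 22228381872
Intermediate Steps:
l = -1260 (l = 4*(-315) = -1260)
(l - 336732)*(-65089 + E(-216, 61)) = (-1260 - 336732)*(-65089 - 677) = -337992*(-65766) = 22228381872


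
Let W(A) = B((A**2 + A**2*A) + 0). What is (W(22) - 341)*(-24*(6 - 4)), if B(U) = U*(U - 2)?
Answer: -5947143312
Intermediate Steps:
B(U) = U*(-2 + U)
W(A) = (A**2 + A**3)*(-2 + A**2 + A**3) (W(A) = ((A**2 + A**2*A) + 0)*(-2 + ((A**2 + A**2*A) + 0)) = ((A**2 + A**3) + 0)*(-2 + ((A**2 + A**3) + 0)) = (A**2 + A**3)*(-2 + (A**2 + A**3)) = (A**2 + A**3)*(-2 + A**2 + A**3))
(W(22) - 341)*(-24*(6 - 4)) = (22**2*(1 + 22)*(-2 + 22**2*(1 + 22)) - 341)*(-24*(6 - 4)) = (484*23*(-2 + 484*23) - 341)*(-24*2) = (484*23*(-2 + 11132) - 341)*(-8*6) = (484*23*11130 - 341)*(-48) = (123899160 - 341)*(-48) = 123898819*(-48) = -5947143312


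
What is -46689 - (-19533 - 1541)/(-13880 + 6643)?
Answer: -337909367/7237 ≈ -46692.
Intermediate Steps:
-46689 - (-19533 - 1541)/(-13880 + 6643) = -46689 - (-21074)/(-7237) = -46689 - (-21074)*(-1)/7237 = -46689 - 1*21074/7237 = -46689 - 21074/7237 = -337909367/7237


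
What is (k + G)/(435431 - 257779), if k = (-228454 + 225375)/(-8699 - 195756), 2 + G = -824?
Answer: -168876751/36321839660 ≈ -0.0046495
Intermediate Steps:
G = -826 (G = -2 - 824 = -826)
k = 3079/204455 (k = -3079/(-204455) = -3079*(-1/204455) = 3079/204455 ≈ 0.015060)
(k + G)/(435431 - 257779) = (3079/204455 - 826)/(435431 - 257779) = -168876751/204455/177652 = -168876751/204455*1/177652 = -168876751/36321839660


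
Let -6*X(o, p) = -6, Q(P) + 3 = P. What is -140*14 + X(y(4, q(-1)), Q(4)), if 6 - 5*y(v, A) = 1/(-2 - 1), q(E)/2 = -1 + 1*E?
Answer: -1959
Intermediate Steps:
q(E) = -2 + 2*E (q(E) = 2*(-1 + 1*E) = 2*(-1 + E) = -2 + 2*E)
y(v, A) = 19/15 (y(v, A) = 6/5 - 1/(5*(-2 - 1)) = 6/5 - 1/5/(-3) = 6/5 - 1/5*(-1/3) = 6/5 + 1/15 = 19/15)
Q(P) = -3 + P
X(o, p) = 1 (X(o, p) = -1/6*(-6) = 1)
-140*14 + X(y(4, q(-1)), Q(4)) = -140*14 + 1 = -1960 + 1 = -1959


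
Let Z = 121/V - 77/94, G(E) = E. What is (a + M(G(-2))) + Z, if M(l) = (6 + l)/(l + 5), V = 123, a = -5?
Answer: -13497/3854 ≈ -3.5021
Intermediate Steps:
M(l) = (6 + l)/(5 + l)
Z = 1903/11562 (Z = 121/123 - 77/94 = 1903/11562 ≈ 0.16459)
(a + M(G(-2))) + Z = (-5 + (6 - 2)/(5 - 2)) + 1903/11562 = (-5 + 4/3) + 1903/11562 = -11/3 + 1903/11562 = -13497/3854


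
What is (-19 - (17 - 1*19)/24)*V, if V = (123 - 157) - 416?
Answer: 17025/2 ≈ 8512.5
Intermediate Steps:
V = -450 (V = -34 - 416 = -450)
(-19 - (17 - 1*19)/24)*V = (-19 - (17 - 1*19)/24)*(-450) = (-19 - (17 - 19)/24)*(-450) = (-19 - (-2)/24)*(-450) = (-19 - 1*(-1/12))*(-450) = (-19 + 1/12)*(-450) = -227/12*(-450) = 17025/2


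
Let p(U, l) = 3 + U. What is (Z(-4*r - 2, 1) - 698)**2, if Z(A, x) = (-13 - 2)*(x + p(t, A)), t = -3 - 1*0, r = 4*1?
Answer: 508369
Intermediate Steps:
r = 4
t = -3 (t = -3 + 0 = -3)
Z(A, x) = -15*x (Z(A, x) = (-13 - 2)*(x + (3 - 3)) = -15*(x + 0) = -15*x)
(Z(-4*r - 2, 1) - 698)**2 = (-15*1 - 698)**2 = (-15 - 698)**2 = (-713)**2 = 508369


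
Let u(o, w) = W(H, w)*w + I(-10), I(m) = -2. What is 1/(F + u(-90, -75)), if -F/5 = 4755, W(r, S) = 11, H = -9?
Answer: -1/24602 ≈ -4.0647e-5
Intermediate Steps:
F = -23775 (F = -5*4755 = -23775)
u(o, w) = -2 + 11*w (u(o, w) = 11*w - 2 = -2 + 11*w)
1/(F + u(-90, -75)) = 1/(-23775 + (-2 + 11*(-75))) = 1/(-23775 + (-2 - 825)) = 1/(-23775 - 827) = 1/(-24602) = -1/24602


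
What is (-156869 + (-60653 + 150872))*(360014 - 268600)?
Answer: -6092743100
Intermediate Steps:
(-156869 + (-60653 + 150872))*(360014 - 268600) = (-156869 + 90219)*91414 = -66650*91414 = -6092743100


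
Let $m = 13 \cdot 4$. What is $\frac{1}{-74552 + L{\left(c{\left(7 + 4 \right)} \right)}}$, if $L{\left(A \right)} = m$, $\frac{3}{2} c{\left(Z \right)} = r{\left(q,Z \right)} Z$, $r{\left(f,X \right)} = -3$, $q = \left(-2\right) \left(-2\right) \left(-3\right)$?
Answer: $- \frac{1}{74500} \approx -1.3423 \cdot 10^{-5}$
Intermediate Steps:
$m = 52$
$q = -12$ ($q = 4 \left(-3\right) = -12$)
$c{\left(Z \right)} = - 2 Z$ ($c{\left(Z \right)} = \frac{2 \left(- 3 Z\right)}{3} = - 2 Z$)
$L{\left(A \right)} = 52$
$\frac{1}{-74552 + L{\left(c{\left(7 + 4 \right)} \right)}} = \frac{1}{-74552 + 52} = \frac{1}{-74500} = - \frac{1}{74500}$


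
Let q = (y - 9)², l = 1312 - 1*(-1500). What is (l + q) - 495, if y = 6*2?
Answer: 2326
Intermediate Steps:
l = 2812 (l = 1312 + 1500 = 2812)
y = 12
q = 9 (q = (12 - 9)² = 3² = 9)
(l + q) - 495 = (2812 + 9) - 495 = 2821 - 495 = 2326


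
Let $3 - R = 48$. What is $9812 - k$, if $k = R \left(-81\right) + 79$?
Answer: $6088$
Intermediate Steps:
$R = -45$ ($R = 3 - 48 = -45$)
$k = 3724$ ($k = \left(-45\right) \left(-81\right) + 79 = 3645 + 79 = 3724$)
$9812 - k = 9812 - 3724 = 6088$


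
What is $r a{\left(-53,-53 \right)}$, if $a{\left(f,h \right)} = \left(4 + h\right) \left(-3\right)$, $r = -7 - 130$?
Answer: $-20139$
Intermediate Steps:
$r = -137$ ($r = -7 - 130 = -137$)
$a{\left(f,h \right)} = -12 - 3 h$
$r a{\left(-53,-53 \right)} = - 137 \left(-12 - -159\right) = - 137 \left(-12 + 159\right) = \left(-137\right) 147 = -20139$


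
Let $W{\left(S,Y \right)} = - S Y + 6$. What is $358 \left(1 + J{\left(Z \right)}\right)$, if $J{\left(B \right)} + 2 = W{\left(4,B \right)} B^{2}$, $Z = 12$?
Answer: $-2165542$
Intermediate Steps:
$W{\left(S,Y \right)} = 6 - S Y$ ($W{\left(S,Y \right)} = - S Y + 6 = 6 - S Y$)
$J{\left(B \right)} = -2 + B^{2} \left(6 - 4 B\right)$ ($J{\left(B \right)} = -2 + \left(6 - 4 B\right) B^{2} = -2 + B^{2} \left(6 - 4 B\right)$)
$358 \left(1 + J{\left(Z \right)}\right) = 358 \left(1 + \left(-2 + 2 \cdot 12^{2} \left(3 - 24\right)\right)\right) = 358 \left(1 + \left(-2 + 2 \cdot 144 \left(3 - 24\right)\right)\right) = 358 \left(1 + \left(-2 + 2 \cdot 144 \left(-21\right)\right)\right) = 358 \left(1 - 6050\right) = 358 \left(-6049\right) = -2165542$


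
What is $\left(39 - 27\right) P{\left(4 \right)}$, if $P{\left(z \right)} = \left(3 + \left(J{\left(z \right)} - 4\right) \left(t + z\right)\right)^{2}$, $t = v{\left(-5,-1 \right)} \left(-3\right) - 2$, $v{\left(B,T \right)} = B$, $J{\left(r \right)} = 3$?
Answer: $2352$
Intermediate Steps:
$t = 13$ ($t = \left(-5\right) \left(-3\right) - 2 = 15 - 2 = 13$)
$P{\left(z \right)} = \left(-10 - z\right)^{2}$ ($P{\left(z \right)} = \left(3 + \left(3 - 4\right) \left(13 + z\right)\right)^{2} = \left(3 - \left(13 + z\right)\right)^{2} = \left(-10 - z\right)^{2}$)
$\left(39 - 27\right) P{\left(4 \right)} = \left(39 - 27\right) \left(10 + 4\right)^{2} = 12 \cdot 14^{2} = 12 \cdot 196 = 2352$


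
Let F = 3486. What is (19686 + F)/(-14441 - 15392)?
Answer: -23172/29833 ≈ -0.77672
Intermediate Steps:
(19686 + F)/(-14441 - 15392) = (19686 + 3486)/(-14441 - 15392) = 23172/(-29833) = 23172*(-1/29833) = -23172/29833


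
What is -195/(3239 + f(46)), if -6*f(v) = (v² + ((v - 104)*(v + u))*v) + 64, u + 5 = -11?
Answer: -585/48647 ≈ -0.012025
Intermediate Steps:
u = -16 (u = -5 - 11 = -16)
f(v) = -32/3 - v²/6 - v*(-104 + v)*(-16 + v)/6 (f(v) = -((v² + ((v - 104)*(v - 16))*v) + 64)/6 = -((v² + ((-104 + v)*(-16 + v))*v) + 64)/6 = -((v² + v*(-104 + v)*(-16 + v)) + 64)/6 = -(64 + v² + v*(-104 + v)*(-16 + v))/6 = -32/3 - v²/6 - v*(-104 + v)*(-16 + v)/6)
-195/(3239 + f(46)) = -195/(3239 + (-32/3 - 832/3*46 - ⅙*46³ + (119/6)*46²)) = -195/(3239 + (-32/3 - 38272/3 - ⅙*97336 + (119/6)*2116)) = -195/(3239 + (-32/3 - 38272/3 - 48668/3 + 125902/3)) = -195/(3239 + 38930/3) = -195/(48647/3) = (3/48647)*(-195) = -585/48647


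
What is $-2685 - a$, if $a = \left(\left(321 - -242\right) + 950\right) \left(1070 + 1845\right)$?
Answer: $-4413080$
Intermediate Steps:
$a = 4410395$ ($a = \left(\left(321 + 242\right) + 950\right) 2915 = \left(563 + 950\right) 2915 = 1513 \cdot 2915 = 4410395$)
$-2685 - a = -2685 - 4410395 = -4413080$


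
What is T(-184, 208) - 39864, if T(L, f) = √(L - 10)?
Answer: -39864 + I*√194 ≈ -39864.0 + 13.928*I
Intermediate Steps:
T(L, f) = √(-10 + L)
T(-184, 208) - 39864 = √(-10 - 184) - 39864 = √(-194) - 39864 = I*√194 - 39864 = -39864 + I*√194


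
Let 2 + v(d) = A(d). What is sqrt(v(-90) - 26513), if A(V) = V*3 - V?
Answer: I*sqrt(26695) ≈ 163.39*I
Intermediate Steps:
A(V) = 2*V (A(V) = 3*V - V = 2*V)
v(d) = -2 + 2*d
sqrt(v(-90) - 26513) = sqrt((-2 + 2*(-90)) - 26513) = sqrt((-2 - 180) - 26513) = sqrt(-182 - 26513) = sqrt(-26695) = I*sqrt(26695)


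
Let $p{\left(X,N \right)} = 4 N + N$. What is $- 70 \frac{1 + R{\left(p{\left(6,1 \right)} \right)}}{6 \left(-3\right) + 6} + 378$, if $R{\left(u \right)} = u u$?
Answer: $\frac{1589}{3} \approx 529.67$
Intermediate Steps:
$p{\left(X,N \right)} = 5 N$
$R{\left(u \right)} = u^{2}$
$- 70 \frac{1 + R{\left(p{\left(6,1 \right)} \right)}}{6 \left(-3\right) + 6} + 378 = - 70 \frac{1 + \left(5 \cdot 1\right)^{2}}{6 \left(-3\right) + 6} + 378 = - 70 \frac{1 + 5^{2}}{-18 + 6} + 378 = - 70 \frac{1 + 25}{-12} + 378 = - 70 \cdot 26 \left(- \frac{1}{12}\right) + 378 = \left(-70\right) \left(- \frac{13}{6}\right) + 378 = \frac{455}{3} + 378 = \frac{1589}{3}$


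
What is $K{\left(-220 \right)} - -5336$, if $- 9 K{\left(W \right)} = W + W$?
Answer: $\frac{48464}{9} \approx 5384.9$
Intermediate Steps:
$K{\left(W \right)} = - \frac{2 W}{9}$ ($K{\left(W \right)} = - \frac{W + W}{9} = - \frac{2 W}{9}$)
$K{\left(-220 \right)} - -5336 = \left(- \frac{2}{9}\right) \left(-220\right) - -5336 = \frac{440}{9} + 5336 = \frac{48464}{9}$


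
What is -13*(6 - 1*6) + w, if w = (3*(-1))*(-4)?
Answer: 12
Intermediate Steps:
w = 12 (w = -3*(-4) = 12)
-13*(6 - 1*6) + w = -13*(6 - 1*6) + 12 = -13*(6 - 6) + 12 = -13*0 + 12 = 0 + 12 = 12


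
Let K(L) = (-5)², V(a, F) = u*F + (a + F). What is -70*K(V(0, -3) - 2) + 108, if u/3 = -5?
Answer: -1642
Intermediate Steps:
u = -15 (u = 3*(-5) = -15)
V(a, F) = a - 14*F (V(a, F) = -15*F + (a + F) = -15*F + (F + a) = a - 14*F)
K(L) = 25
-70*K(V(0, -3) - 2) + 108 = -70*25 + 108 = -1750 + 108 = -1642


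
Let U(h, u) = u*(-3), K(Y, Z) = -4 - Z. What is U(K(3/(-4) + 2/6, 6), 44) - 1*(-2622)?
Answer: 2490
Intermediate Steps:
U(h, u) = -3*u
U(K(3/(-4) + 2/6, 6), 44) - 1*(-2622) = -3*44 - 1*(-2622) = -132 + 2622 = 2490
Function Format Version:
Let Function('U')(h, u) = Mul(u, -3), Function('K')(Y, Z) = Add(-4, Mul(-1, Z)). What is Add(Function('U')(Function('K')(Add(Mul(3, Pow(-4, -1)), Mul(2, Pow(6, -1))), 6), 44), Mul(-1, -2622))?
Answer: 2490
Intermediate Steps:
Function('U')(h, u) = Mul(-3, u)
Add(Function('U')(Function('K')(Add(Mul(3, Pow(-4, -1)), Mul(2, Pow(6, -1))), 6), 44), Mul(-1, -2622)) = Add(Mul(-3, 44), Mul(-1, -2622)) = Add(-132, 2622) = 2490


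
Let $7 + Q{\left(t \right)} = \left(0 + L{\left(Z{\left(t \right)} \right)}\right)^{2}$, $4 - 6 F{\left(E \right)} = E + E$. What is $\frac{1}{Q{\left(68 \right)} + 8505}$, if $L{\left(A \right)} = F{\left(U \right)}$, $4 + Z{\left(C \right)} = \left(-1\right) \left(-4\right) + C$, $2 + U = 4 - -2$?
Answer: $\frac{9}{76486} \approx 0.00011767$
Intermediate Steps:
$U = 4$ ($U = -2 + \left(4 - -2\right) = -2 + \left(4 + 2\right) = -2 + 6 = 4$)
$Z{\left(C \right)} = C$ ($Z{\left(C \right)} = -4 + \left(\left(-1\right) \left(-4\right) + C\right) = -4 + \left(4 + C\right) = C$)
$F{\left(E \right)} = \frac{2}{3} - \frac{E}{3}$ ($F{\left(E \right)} = \frac{2}{3} - \frac{E + E}{6} = \frac{2}{3} - \frac{2 E}{6} = \frac{2}{3} - \frac{E}{3}$)
$L{\left(A \right)} = - \frac{2}{3}$ ($L{\left(A \right)} = \frac{2}{3} - \frac{4}{3} = - \frac{2}{3}$)
$Q{\left(t \right)} = - \frac{59}{9}$ ($Q{\left(t \right)} = -7 + \left(0 - \frac{2}{3}\right)^{2} = -7 + \left(- \frac{2}{3}\right)^{2} = -7 + \frac{4}{9} = - \frac{59}{9}$)
$\frac{1}{Q{\left(68 \right)} + 8505} = \frac{1}{- \frac{59}{9} + 8505} = \frac{1}{\frac{76486}{9}} = \frac{9}{76486}$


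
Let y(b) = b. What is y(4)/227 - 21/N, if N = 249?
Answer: -1257/18841 ≈ -0.066716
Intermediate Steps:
y(4)/227 - 21/N = 4/227 - 21/249 = 4*(1/227) - 21*1/249 = 4/227 - 7/83 = -1257/18841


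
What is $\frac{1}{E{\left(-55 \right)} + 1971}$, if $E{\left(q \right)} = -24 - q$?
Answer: $\frac{1}{2002} \approx 0.0004995$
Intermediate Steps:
$\frac{1}{E{\left(-55 \right)} + 1971} = \frac{1}{\left(-24 - -55\right) + 1971} = \frac{1}{\left(-24 + 55\right) + 1971} = \frac{1}{31 + 1971} = \frac{1}{2002}$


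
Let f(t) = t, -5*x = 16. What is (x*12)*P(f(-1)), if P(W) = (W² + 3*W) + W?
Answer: 576/5 ≈ 115.20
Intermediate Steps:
x = -16/5 (x = -⅕*16 = -16/5 ≈ -3.2000)
P(W) = W² + 4*W
(x*12)*P(f(-1)) = (-16/5*12)*(-(4 - 1)) = -(-192)*3/5 = -192/5*(-3) = 576/5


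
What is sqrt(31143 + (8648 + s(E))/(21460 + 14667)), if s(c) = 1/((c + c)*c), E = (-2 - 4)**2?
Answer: sqrt(4300277629680734)/371592 ≈ 176.47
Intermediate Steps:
E = 36 (E = (-6)**2 = 36)
s(c) = 1/(2*c**2) (s(c) = 1/(((2*c))*c) = (1/(2*c))/c = 1/(2*c**2))
sqrt(31143 + (8648 + s(E))/(21460 + 14667)) = sqrt(31143 + (8648 + (1/2)/36**2)/(21460 + 14667)) = sqrt(31143 + (8648 + (1/2)*(1/1296))/36127) = sqrt(31143 + (8648 + 1/2592)*(1/36127)) = sqrt(31143 + (22415617/2592)*(1/36127)) = sqrt(31143 + 3202231/13377312) = sqrt(416612829847/13377312) = sqrt(4300277629680734)/371592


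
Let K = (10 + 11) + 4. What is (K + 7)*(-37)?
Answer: -1184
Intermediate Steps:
K = 25 (K = 21 + 4 = 25)
(K + 7)*(-37) = (25 + 7)*(-37) = 32*(-37) = -1184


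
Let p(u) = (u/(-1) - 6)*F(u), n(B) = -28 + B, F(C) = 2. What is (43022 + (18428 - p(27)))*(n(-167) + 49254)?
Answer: 3017913444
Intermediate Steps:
p(u) = -12 - 2*u (p(u) = (u/(-1) - 6)*2 = (u*(-1) - 6)*2 = (-u - 6)*2 = (-6 - u)*2 = -12 - 2*u)
(43022 + (18428 - p(27)))*(n(-167) + 49254) = (43022 + (18428 - (-12 - 2*27)))*((-28 - 167) + 49254) = (43022 + (18428 - (-12 - 54)))*(-195 + 49254) = (43022 + (18428 - 1*(-66)))*49059 = (43022 + (18428 + 66))*49059 = (43022 + 18494)*49059 = 61516*49059 = 3017913444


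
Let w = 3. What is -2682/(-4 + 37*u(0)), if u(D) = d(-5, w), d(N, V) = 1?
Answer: -894/11 ≈ -81.273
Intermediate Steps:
u(D) = 1
-2682/(-4 + 37*u(0)) = -2682/(-4 + 37*1) = -2682/(-4 + 37) = -2682/33 = -2682*1/33 = -894/11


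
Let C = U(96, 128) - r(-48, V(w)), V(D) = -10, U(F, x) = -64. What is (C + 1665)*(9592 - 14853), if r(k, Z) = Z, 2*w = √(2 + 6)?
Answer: -8475471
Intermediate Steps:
w = √2 (w = √(2 + 6)/2 = √8/2 = (2*√2)/2 = √2 ≈ 1.4142)
C = -54 (C = -64 - 1*(-10) = -64 + 10 = -54)
(C + 1665)*(9592 - 14853) = (-54 + 1665)*(9592 - 14853) = 1611*(-5261) = -8475471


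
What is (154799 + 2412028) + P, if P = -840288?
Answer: 1726539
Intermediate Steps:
(154799 + 2412028) + P = (154799 + 2412028) - 840288 = 2566827 - 840288 = 1726539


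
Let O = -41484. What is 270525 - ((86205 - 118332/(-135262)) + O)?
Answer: 15271291158/67631 ≈ 2.2580e+5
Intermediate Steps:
270525 - ((86205 - 118332/(-135262)) + O) = 270525 - ((86205 - 118332/(-135262)) - 41484) = 270525 - ((86205 - 118332*(-1/135262)) - 41484) = 270525 - ((86205 + 59166/67631) - 41484) = 270525 - (5830189521/67631 - 41484) = 270525 - 1*3024585117/67631 = 270525 - 3024585117/67631 = 15271291158/67631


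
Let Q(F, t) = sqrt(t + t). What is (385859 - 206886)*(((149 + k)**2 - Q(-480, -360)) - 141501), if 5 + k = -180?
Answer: -25092909465 - 2147676*I*sqrt(5) ≈ -2.5093e+10 - 4.8024e+6*I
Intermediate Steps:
k = -185 (k = -5 - 180 = -185)
Q(F, t) = sqrt(2)*sqrt(t) (Q(F, t) = sqrt(2*t) = sqrt(2)*sqrt(t))
(385859 - 206886)*(((149 + k)**2 - Q(-480, -360)) - 141501) = (385859 - 206886)*(((149 - 185)**2 - sqrt(2)*sqrt(-360)) - 141501) = 178973*(((-36)**2 - sqrt(2)*6*I*sqrt(10)) - 141501) = 178973*((1296 - 12*I*sqrt(5)) - 141501) = 178973*(-140205 - 12*I*sqrt(5)) = -25092909465 - 2147676*I*sqrt(5)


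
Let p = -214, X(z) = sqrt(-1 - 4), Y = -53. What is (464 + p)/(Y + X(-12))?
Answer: -6625/1407 - 125*I*sqrt(5)/1407 ≈ -4.7086 - 0.19866*I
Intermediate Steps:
X(z) = I*sqrt(5) (X(z) = sqrt(-5) = I*sqrt(5))
(464 + p)/(Y + X(-12)) = (464 - 214)/(-53 + I*sqrt(5)) = 250/(-53 + I*sqrt(5))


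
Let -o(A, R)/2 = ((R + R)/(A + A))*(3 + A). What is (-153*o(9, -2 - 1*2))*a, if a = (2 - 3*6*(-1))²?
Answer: -652800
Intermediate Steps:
o(A, R) = -2*R*(3 + A)/A (o(A, R) = -2*(R + R)/(A + A)*(3 + A) = -2*(2*R)/((2*A))*(3 + A) = -2*(2*R)*(1/(2*A))*(3 + A) = -2*R/A*(3 + A) = -2*R*(3 + A)/A)
a = 400 (a = (2 - 18*(-1))² = (2 + 18)² = 20² = 400)
(-153*o(9, -2 - 1*2))*a = -(-306)*(-2 - 1*2)*(3 + 9)/9*400 = -(-306)*(-2 - 2)*12/9*400 = -(-306)*(-4)*12/9*400 = -153*32/3*400 = -1632*400 = -652800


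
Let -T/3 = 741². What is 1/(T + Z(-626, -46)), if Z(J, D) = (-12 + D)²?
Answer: -1/1643879 ≈ -6.0832e-7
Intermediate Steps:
T = -1647243 (T = -3*741² = -3*549081 = -1647243)
1/(T + Z(-626, -46)) = 1/(-1647243 + (-12 - 46)²) = 1/(-1647243 + (-58)²) = 1/(-1647243 + 3364) = 1/(-1643879) = -1/1643879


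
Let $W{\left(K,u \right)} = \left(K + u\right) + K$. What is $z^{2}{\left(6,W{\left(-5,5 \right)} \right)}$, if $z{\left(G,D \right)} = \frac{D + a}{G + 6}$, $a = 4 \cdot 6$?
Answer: $\frac{361}{144} \approx 2.5069$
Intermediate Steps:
$a = 24$
$W{\left(K,u \right)} = u + 2 K$
$z{\left(G,D \right)} = \frac{24 + D}{6 + G}$ ($z{\left(G,D \right)} = \frac{D + 24}{G + 6} = \frac{24 + D}{6 + G}$)
$z^{2}{\left(6,W{\left(-5,5 \right)} \right)} = \left(\frac{24 + \left(5 + 2 \left(-5\right)\right)}{6 + 6}\right)^{2} = \left(\frac{24 + \left(5 - 10\right)}{12}\right)^{2} = \left(\frac{24 - 5}{12}\right)^{2} = \left(\frac{1}{12} \cdot 19\right)^{2} = \left(\frac{19}{12}\right)^{2} = \frac{361}{144}$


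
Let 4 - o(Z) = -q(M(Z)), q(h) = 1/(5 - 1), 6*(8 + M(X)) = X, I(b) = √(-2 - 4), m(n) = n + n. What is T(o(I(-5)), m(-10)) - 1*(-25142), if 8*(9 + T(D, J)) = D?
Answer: 804273/32 ≈ 25134.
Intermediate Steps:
m(n) = 2*n
I(b) = I*√6 (I(b) = √(-6) = I*√6)
M(X) = -8 + X/6
q(h) = ¼ (q(h) = 1/4 = ¼)
o(Z) = 17/4 (o(Z) = 4 - (-1)/4 = 4 - 1*(-¼) = 4 + ¼ = 17/4)
T(D, J) = -9 + D/8
T(o(I(-5)), m(-10)) - 1*(-25142) = (-9 + (⅛)*(17/4)) - 1*(-25142) = (-9 + 17/32) + 25142 = -271/32 + 25142 = 804273/32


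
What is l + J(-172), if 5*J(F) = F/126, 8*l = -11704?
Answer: -460931/315 ≈ -1463.3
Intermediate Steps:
l = -1463 (l = (1/8)*(-11704) = -1463)
J(F) = F/630 (J(F) = (F/126)/5 = F/630)
l + J(-172) = -1463 + (1/630)*(-172) = -1463 - 86/315 = -460931/315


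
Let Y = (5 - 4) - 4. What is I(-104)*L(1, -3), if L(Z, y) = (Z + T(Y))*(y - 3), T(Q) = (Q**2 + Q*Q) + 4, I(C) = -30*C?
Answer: -430560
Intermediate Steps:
Y = -3 (Y = 1 - 4 = -3)
T(Q) = 4 + 2*Q**2 (T(Q) = (Q**2 + Q**2) + 4 = 2*Q**2 + 4 = 4 + 2*Q**2)
L(Z, y) = (-3 + y)*(22 + Z) (L(Z, y) = (Z + (4 + 2*(-3)**2))*(y - 3) = (Z + (4 + 2*9))*(-3 + y) = (Z + (4 + 18))*(-3 + y) = (Z + 22)*(-3 + y) = (22 + Z)*(-3 + y) = (-3 + y)*(22 + Z))
I(-104)*L(1, -3) = (-30*(-104))*(-66 - 3*1 + 22*(-3) + 1*(-3)) = 3120*(-66 - 3 - 66 - 3) = 3120*(-138) = -430560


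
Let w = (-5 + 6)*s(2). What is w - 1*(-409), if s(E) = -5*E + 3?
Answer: 402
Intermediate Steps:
s(E) = 3 - 5*E
w = -7 (w = (-5 + 6)*(3 - 5*2) = 1*(3 - 10) = 1*(-7) = -7)
w - 1*(-409) = -7 - 1*(-409) = -7 + 409 = 402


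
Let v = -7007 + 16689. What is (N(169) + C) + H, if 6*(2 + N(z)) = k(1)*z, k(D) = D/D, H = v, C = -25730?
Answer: -96131/6 ≈ -16022.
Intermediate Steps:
v = 9682
H = 9682
k(D) = 1
N(z) = -2 + z/6 (N(z) = -2 + (1*z)/6 = -2 + z/6)
(N(169) + C) + H = ((-2 + (⅙)*169) - 25730) + 9682 = ((-2 + 169/6) - 25730) + 9682 = (157/6 - 25730) + 9682 = -154223/6 + 9682 = -96131/6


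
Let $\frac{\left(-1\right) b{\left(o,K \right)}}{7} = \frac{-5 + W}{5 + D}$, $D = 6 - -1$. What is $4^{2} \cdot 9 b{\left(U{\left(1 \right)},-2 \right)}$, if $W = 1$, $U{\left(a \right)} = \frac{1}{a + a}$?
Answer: $336$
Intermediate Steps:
$U{\left(a \right)} = \frac{1}{2 a}$
$D = 7$ ($D = 6 + 1 = 7$)
$b{\left(o,K \right)} = \frac{7}{3}$ ($b{\left(o,K \right)} = - 7 \frac{-5 + 1}{5 + 7} = - 7 \left(- \frac{4}{12}\right) = - 7 \left(\left(-4\right) \frac{1}{12}\right) = \left(-7\right) \left(- \frac{1}{3}\right) = \frac{7}{3}$)
$4^{2} \cdot 9 b{\left(U{\left(1 \right)},-2 \right)} = 4^{2} \cdot 9 \cdot \frac{7}{3} = 16 \cdot 9 \cdot \frac{7}{3} = 144 \cdot \frac{7}{3} = 336$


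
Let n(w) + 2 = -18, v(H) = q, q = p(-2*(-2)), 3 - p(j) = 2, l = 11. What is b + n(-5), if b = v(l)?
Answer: -19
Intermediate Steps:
p(j) = 1 (p(j) = 3 - 1*2 = 3 - 2 = 1)
q = 1
v(H) = 1
n(w) = -20 (n(w) = -2 - 18 = -20)
b = 1
b + n(-5) = 1 - 20 = -19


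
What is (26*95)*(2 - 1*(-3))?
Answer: 12350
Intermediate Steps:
(26*95)*(2 - 1*(-3)) = 2470*(2 + 3) = 2470*5 = 12350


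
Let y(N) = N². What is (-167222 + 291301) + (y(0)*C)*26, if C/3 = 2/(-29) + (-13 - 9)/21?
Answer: 124079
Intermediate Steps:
C = -680/203 (C = 3*(2/(-29) + (-13 - 9)/21) = 3*(2*(-1/29) - 22*1/21) = 3*(-2/29 - 22/21) = 3*(-680/609) = -680/203 ≈ -3.3498)
(-167222 + 291301) + (y(0)*C)*26 = (-167222 + 291301) + (0²*(-680/203))*26 = 124079 + (0*(-680/203))*26 = 124079 + 0*26 = 124079 + 0 = 124079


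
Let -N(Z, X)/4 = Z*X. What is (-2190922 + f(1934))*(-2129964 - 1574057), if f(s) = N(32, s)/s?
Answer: 8115695212050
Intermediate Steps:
N(Z, X) = -4*X*Z (N(Z, X) = -4*Z*X = -4*X*Z)
f(s) = -128 (f(s) = (-4*s*32)/s = (-128*s)/s = -128)
(-2190922 + f(1934))*(-2129964 - 1574057) = (-2190922 - 128)*(-2129964 - 1574057) = -2191050*(-3704021) = 8115695212050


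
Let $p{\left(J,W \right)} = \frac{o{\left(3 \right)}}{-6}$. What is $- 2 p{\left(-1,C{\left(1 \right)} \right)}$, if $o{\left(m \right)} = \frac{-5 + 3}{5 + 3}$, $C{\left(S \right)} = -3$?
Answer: $- \frac{1}{12} \approx -0.083333$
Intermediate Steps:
$o{\left(m \right)} = - \frac{1}{4}$ ($o{\left(m \right)} = - \frac{2}{8} = \left(-2\right) \frac{1}{8} = - \frac{1}{4}$)
$p{\left(J,W \right)} = \frac{1}{24}$ ($p{\left(J,W \right)} = - \frac{1}{4 \left(-6\right)} = \left(- \frac{1}{4}\right) \left(- \frac{1}{6}\right) = \frac{1}{24}$)
$- 2 p{\left(-1,C{\left(1 \right)} \right)} = \left(-2\right) \frac{1}{24} = - \frac{1}{12}$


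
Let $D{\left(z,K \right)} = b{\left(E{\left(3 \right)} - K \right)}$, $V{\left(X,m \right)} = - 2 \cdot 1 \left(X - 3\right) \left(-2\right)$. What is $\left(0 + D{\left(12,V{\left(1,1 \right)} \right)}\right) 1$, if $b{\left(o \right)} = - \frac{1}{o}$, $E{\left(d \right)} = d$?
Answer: $- \frac{1}{11} \approx -0.090909$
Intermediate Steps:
$V{\left(X,m \right)} = -12 + 4 X$ ($V{\left(X,m \right)} = - 2 \cdot 1 \left(-3 + X\right) \left(-2\right) = - 2 \left(-3 + X\right) \left(-2\right) = \left(6 - 2 X\right) \left(-2\right) = -12 + 4 X$)
$D{\left(z,K \right)} = - \frac{1}{3 - K}$
$\left(0 + D{\left(12,V{\left(1,1 \right)} \right)}\right) 1 = \left(0 + \frac{1}{-3 + \left(-12 + 4 \cdot 1\right)}\right) 1 = \left(0 + \frac{1}{-3 + \left(-12 + 4\right)}\right) 1 = \left(0 + \frac{1}{-3 - 8}\right) 1 = \left(0 + \frac{1}{-11}\right) 1 = \left(0 - \frac{1}{11}\right) 1 = \left(- \frac{1}{11}\right) 1 = - \frac{1}{11}$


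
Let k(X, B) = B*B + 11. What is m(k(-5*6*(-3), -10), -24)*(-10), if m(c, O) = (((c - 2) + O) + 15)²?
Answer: -100000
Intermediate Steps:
k(X, B) = 11 + B² (k(X, B) = B² + 11 = 11 + B²)
m(c, O) = (13 + O + c)² (m(c, O) = (((-2 + c) + O) + 15)² = ((-2 + O + c) + 15)² = (13 + O + c)²)
m(k(-5*6*(-3), -10), -24)*(-10) = (13 - 24 + (11 + (-10)²))²*(-10) = (13 - 24 + (11 + 100))²*(-10) = (13 - 24 + 111)²*(-10) = 100²*(-10) = 10000*(-10) = -100000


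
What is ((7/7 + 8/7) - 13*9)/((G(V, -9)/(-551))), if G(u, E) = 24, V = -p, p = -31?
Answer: 36917/14 ≈ 2636.9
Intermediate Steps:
V = 31 (V = -1*(-31) = 31)
((7/7 + 8/7) - 13*9)/((G(V, -9)/(-551))) = ((7/7 + 8/7) - 13*9)/((24/(-551))) = ((7*(⅐) + 8*(⅐)) - 117)/((24*(-1/551))) = ((1 + 8/7) - 117)/(-24/551) = (15/7 - 117)*(-551/24) = -804/7*(-551/24) = 36917/14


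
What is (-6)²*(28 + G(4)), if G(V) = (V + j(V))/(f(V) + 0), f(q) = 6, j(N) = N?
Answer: 1056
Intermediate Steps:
G(V) = V/3 (G(V) = (V + V)/(6 + 0) = (2*V)/6 = (2*V)*(⅙) = V/3)
(-6)²*(28 + G(4)) = (-6)²*(28 + (⅓)*4) = 36*(28 + 4/3) = 36*(88/3) = 1056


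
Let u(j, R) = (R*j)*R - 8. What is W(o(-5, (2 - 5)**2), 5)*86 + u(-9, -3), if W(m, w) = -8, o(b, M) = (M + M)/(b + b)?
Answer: -777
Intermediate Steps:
u(j, R) = -8 + j*R**2 (u(j, R) = j*R**2 - 8 = -8 + j*R**2)
o(b, M) = M/b (o(b, M) = (2*M)/((2*b)) = (2*M)*(1/(2*b)) = M/b)
W(o(-5, (2 - 5)**2), 5)*86 + u(-9, -3) = -8*86 + (-8 - 9*(-3)**2) = -688 + (-8 - 9*9) = -688 + (-8 - 81) = -688 - 89 = -777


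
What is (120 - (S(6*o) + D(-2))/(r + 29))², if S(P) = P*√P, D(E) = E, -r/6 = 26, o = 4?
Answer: 232210468/16129 + 1462848*√6/16129 ≈ 14619.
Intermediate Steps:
r = -156 (r = -6*26 = -156)
S(P) = P^(3/2)
(120 - (S(6*o) + D(-2))/(r + 29))² = (120 - ((6*4)^(3/2) - 2)/(-156 + 29))² = (120 - (24^(3/2) - 2)/(-127))² = (120 - (48*√6 - 2)*(-1)/127)² = (120 - (-2 + 48*√6)*(-1)/127)² = (120 - (2/127 - 48*√6/127))² = (120 + (-2/127 + 48*√6/127))² = (15238/127 + 48*√6/127)²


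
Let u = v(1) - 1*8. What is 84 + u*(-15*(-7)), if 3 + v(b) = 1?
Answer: -966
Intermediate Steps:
v(b) = -2 (v(b) = -3 + 1 = -2)
u = -10 (u = -2 - 1*8 = -2 - 8 = -10)
84 + u*(-15*(-7)) = 84 - (-150)*(-7) = 84 - 10*105 = 84 - 1050 = -966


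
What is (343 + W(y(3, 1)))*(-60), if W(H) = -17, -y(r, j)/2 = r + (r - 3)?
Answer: -19560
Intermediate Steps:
y(r, j) = 6 - 4*r (y(r, j) = -2*(r + (r - 3)) = -2*(r + (-3 + r)) = -2*(-3 + 2*r) = 6 - 4*r)
(343 + W(y(3, 1)))*(-60) = (343 - 17)*(-60) = 326*(-60) = -19560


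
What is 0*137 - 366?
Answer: -366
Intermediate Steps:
0*137 - 366 = 0 - 366 = -366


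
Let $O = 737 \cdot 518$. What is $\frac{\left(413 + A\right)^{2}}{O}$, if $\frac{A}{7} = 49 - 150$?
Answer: $\frac{6174}{27269} \approx 0.22641$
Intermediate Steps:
$A = -707$ ($A = 7 \left(49 - 150\right) = 7 \left(-101\right) = -707$)
$O = 381766$
$\frac{\left(413 + A\right)^{2}}{O} = \frac{\left(413 - 707\right)^{2}}{381766} = \left(-294\right)^{2} \cdot \frac{1}{381766} = 86436 \cdot \frac{1}{381766} = \frac{6174}{27269}$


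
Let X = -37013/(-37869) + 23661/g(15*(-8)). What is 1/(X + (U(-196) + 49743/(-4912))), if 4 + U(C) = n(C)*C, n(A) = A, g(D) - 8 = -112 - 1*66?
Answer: 15811064880/604989340624121 ≈ 2.6134e-5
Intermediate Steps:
g(D) = -170 (g(D) = 8 + (-112 - 1*66) = 8 + (-112 - 66) = 8 - 178 = -170)
U(C) = -4 + C**2 (U(C) = -4 + C*C = -4 + C**2)
X = -889726199/6437730 (X = -37013/(-37869) + 23661/(-170) = -37013*(-1/37869) + 23661*(-1/170) = 37013/37869 - 23661/170 = -889726199/6437730 ≈ -138.21)
1/(X + (U(-196) + 49743/(-4912))) = 1/(-889726199/6437730 + ((-4 + (-196)**2) + 49743/(-4912))) = 1/(-889726199/6437730 + ((-4 + 38416) + 49743*(-1/4912))) = 1/(-889726199/6437730 + (38412 - 49743/4912)) = 1/(-889726199/6437730 + 188630001/4912) = 1/(604989340624121/15811064880) = 15811064880/604989340624121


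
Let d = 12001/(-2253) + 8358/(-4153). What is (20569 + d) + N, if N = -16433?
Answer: 38630677697/9356709 ≈ 4128.7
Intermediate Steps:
d = -68670727/9356709 (d = 12001*(-1/2253) + 8358*(-1/4153) = -12001/2253 - 8358/4153 = -68670727/9356709 ≈ -7.3392)
(20569 + d) + N = (20569 - 68670727/9356709) - 16433 = 192389476694/9356709 - 16433 = 38630677697/9356709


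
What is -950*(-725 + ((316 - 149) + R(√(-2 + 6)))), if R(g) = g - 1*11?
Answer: 538650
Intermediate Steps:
R(g) = -11 + g (R(g) = g - 11 = -11 + g)
-950*(-725 + ((316 - 149) + R(√(-2 + 6)))) = -950*(-725 + ((316 - 149) + (-11 + √(-2 + 6)))) = -950*(-725 + (167 + (-11 + √4))) = -950*(-725 + (167 + (-11 + 2))) = -950*(-725 + (167 - 9)) = -950*(-725 + 158) = -950*(-567) = 538650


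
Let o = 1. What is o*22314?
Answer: 22314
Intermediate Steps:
o*22314 = 1*22314 = 22314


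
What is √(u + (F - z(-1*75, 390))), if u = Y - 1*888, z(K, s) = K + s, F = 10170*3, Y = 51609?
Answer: 2*√20229 ≈ 284.46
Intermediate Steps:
F = 30510
u = 50721 (u = 51609 - 1*888 = 51609 - 888 = 50721)
√(u + (F - z(-1*75, 390))) = √(50721 + (30510 - (-1*75 + 390))) = √(50721 + (30510 - (-75 + 390))) = √(50721 + (30510 - 1*315)) = √(50721 + (30510 - 315)) = √(50721 + 30195) = √80916 = 2*√20229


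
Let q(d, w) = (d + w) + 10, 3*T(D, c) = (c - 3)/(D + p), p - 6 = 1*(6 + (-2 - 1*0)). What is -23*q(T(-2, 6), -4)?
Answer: -1127/8 ≈ -140.88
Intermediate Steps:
p = 10 (p = 6 + 1*(6 + (-2 - 1*0)) = 6 + 1*(6 + (-2 + 0)) = 6 + 1*(6 - 2) = 6 + 1*4 = 6 + 4 = 10)
T(D, c) = (-3 + c)/(3*(10 + D)) (T(D, c) = ((c - 3)/(D + 10))/3 = ((-3 + c)/(10 + D))/3 = (-3 + c)/(3*(10 + D)))
q(d, w) = 10 + d + w
-23*q(T(-2, 6), -4) = -23*(10 + (-3 + 6)/(3*(10 - 2)) - 4) = -23*(10 + (⅓)*3/8 - 4) = -23*(10 + (⅓)*(⅛)*3 - 4) = -23*(10 + ⅛ - 4) = -23*49/8 = -1127/8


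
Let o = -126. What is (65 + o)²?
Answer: 3721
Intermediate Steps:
(65 + o)² = (65 - 126)² = (-61)² = 3721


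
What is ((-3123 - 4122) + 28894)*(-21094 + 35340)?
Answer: 308411654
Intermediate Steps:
((-3123 - 4122) + 28894)*(-21094 + 35340) = (-7245 + 28894)*14246 = 21649*14246 = 308411654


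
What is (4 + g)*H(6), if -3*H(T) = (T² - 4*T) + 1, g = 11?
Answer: -65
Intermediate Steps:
H(T) = -⅓ - T²/3 + 4*T/3 (H(T) = -((T² - 4*T) + 1)/3 = -(1 + T² - 4*T)/3 = -⅓ - T²/3 + 4*T/3)
(4 + g)*H(6) = (4 + 11)*(-⅓ - ⅓*6² + (4/3)*6) = 15*(-⅓ - ⅓*36 + 8) = 15*(-⅓ - 12 + 8) = 15*(-13/3) = -65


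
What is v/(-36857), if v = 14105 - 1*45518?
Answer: 31413/36857 ≈ 0.85229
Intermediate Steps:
v = -31413 (v = 14105 - 45518 = -31413)
v/(-36857) = -31413/(-36857) = -31413*(-1/36857) = 31413/36857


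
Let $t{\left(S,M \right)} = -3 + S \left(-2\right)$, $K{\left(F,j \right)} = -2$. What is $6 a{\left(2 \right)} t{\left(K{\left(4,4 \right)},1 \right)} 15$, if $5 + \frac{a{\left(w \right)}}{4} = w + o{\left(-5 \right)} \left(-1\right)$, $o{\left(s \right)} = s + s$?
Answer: $2520$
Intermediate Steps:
$t{\left(S,M \right)} = -3 - 2 S$
$o{\left(s \right)} = 2 s$
$a{\left(w \right)} = 20 + 4 w$ ($a{\left(w \right)} = -20 + 4 \left(w + 2 \left(-5\right) \left(-1\right)\right) = -20 + 4 \left(w - -10\right) = -20 + 4 \left(w + 10\right) = -20 + 4 \left(10 + w\right) = -20 + \left(40 + 4 w\right) = 20 + 4 w$)
$6 a{\left(2 \right)} t{\left(K{\left(4,4 \right)},1 \right)} 15 = 6 \left(20 + 4 \cdot 2\right) \left(-3 - -4\right) 15 = 6 \left(20 + 8\right) \left(-3 + 4\right) 15 = 6 \cdot 28 \cdot 1 \cdot 15 = 168 \cdot 1 \cdot 15 = 168 \cdot 15 = 2520$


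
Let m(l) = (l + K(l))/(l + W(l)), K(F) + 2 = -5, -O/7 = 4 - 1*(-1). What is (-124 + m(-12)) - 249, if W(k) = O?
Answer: -17512/47 ≈ -372.60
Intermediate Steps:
O = -35 (O = -7*(4 - 1*(-1)) = -7*(4 + 1) = -7*5 = -35)
K(F) = -7 (K(F) = -2 - 5 = -7)
W(k) = -35
m(l) = (-7 + l)/(-35 + l) (m(l) = (l - 7)/(l - 35) = (-7 + l)/(-35 + l))
(-124 + m(-12)) - 249 = (-124 + (-7 - 12)/(-35 - 12)) - 249 = (-124 - 19/(-47)) - 249 = (-124 - 1/47*(-19)) - 249 = (-124 + 19/47) - 249 = -5809/47 - 249 = -17512/47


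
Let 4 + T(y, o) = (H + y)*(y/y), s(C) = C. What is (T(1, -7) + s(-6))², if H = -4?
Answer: 169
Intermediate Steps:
T(y, o) = -8 + y (T(y, o) = -4 + (-4 + y)*(y/y) = -4 + (-4 + y)*1 = -4 + (-4 + y) = -8 + y)
(T(1, -7) + s(-6))² = ((-8 + 1) - 6)² = (-7 - 6)² = (-13)² = 169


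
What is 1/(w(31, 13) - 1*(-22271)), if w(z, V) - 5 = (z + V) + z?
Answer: 1/22351 ≈ 4.4741e-5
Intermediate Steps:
w(z, V) = 5 + V + 2*z (w(z, V) = 5 + ((z + V) + z) = 5 + ((V + z) + z) = 5 + (V + 2*z) = 5 + V + 2*z)
1/(w(31, 13) - 1*(-22271)) = 1/((5 + 13 + 2*31) - 1*(-22271)) = 1/((5 + 13 + 62) + 22271) = 1/(80 + 22271) = 1/22351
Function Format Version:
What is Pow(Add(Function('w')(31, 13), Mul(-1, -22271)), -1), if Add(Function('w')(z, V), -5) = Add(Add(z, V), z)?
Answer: Rational(1, 22351) ≈ 4.4741e-5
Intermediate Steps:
Function('w')(z, V) = Add(5, V, Mul(2, z)) (Function('w')(z, V) = Add(5, Add(Add(z, V), z)) = Add(5, Add(Add(V, z), z)) = Add(5, Add(V, Mul(2, z))) = Add(5, V, Mul(2, z)))
Pow(Add(Function('w')(31, 13), Mul(-1, -22271)), -1) = Pow(Add(Add(5, 13, Mul(2, 31)), Mul(-1, -22271)), -1) = Pow(Add(Add(5, 13, 62), 22271), -1) = Pow(Add(80, 22271), -1) = Pow(22351, -1) = Rational(1, 22351)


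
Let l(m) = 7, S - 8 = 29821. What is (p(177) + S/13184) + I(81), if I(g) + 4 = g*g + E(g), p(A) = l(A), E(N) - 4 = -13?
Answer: 86450949/13184 ≈ 6557.3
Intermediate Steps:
S = 29829 (S = 8 + 29821 = 29829)
E(N) = -9 (E(N) = 4 - 13 = -9)
p(A) = 7
I(g) = -13 + g**2 (I(g) = -4 + (g*g - 9) = -4 + (g**2 - 9) = -4 + (-9 + g**2) = -13 + g**2)
(p(177) + S/13184) + I(81) = (7 + 29829/13184) + (-13 + 81**2) = (7 + 29829*(1/13184)) + (-13 + 6561) = (7 + 29829/13184) + 6548 = 122117/13184 + 6548 = 86450949/13184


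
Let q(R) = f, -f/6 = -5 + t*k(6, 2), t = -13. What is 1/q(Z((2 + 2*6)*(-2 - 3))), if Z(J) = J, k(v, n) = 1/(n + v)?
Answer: 4/159 ≈ 0.025157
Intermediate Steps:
k(v, n) = 1/(n + v)
f = 159/4 (f = -6*(-5 - 13/(2 + 6)) = -6*(-5 - 13/8) = -6*(-53/8) = 159/4 ≈ 39.750)
q(R) = 159/4
1/q(Z((2 + 2*6)*(-2 - 3))) = 1/(159/4) = 4/159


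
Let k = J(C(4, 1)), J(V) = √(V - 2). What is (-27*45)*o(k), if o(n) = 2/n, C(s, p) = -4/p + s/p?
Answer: 1215*I*√2 ≈ 1718.3*I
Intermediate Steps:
J(V) = √(-2 + V)
k = I*√2 (k = √(-2 + (-4 + 4)/1) = √(-2 + 1*0) = √(-2 + 0) = √(-2) = I*√2 ≈ 1.4142*I)
(-27*45)*o(k) = (-27*45)*(2/((I*√2))) = -2430*(-I*√2/2) = -(-1215)*I*√2 = 1215*I*√2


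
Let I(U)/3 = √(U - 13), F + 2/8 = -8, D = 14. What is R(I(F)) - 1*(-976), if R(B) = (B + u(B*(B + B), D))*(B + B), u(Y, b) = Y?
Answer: 1187/2 - 2295*I*√85/2 ≈ 593.5 - 10579.0*I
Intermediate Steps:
F = -33/4 (F = -¼ - 8 = -33/4 ≈ -8.2500)
I(U) = 3*√(-13 + U) (I(U) = 3*√(U - 13) = 3*√(-13 + U))
R(B) = 2*B*(B + 2*B²) (R(B) = (B + B*(B + B))*(B + B) = (B + B*(2*B))*(2*B) = (B + 2*B²)*(2*B) = 2*B*(B + 2*B²))
R(I(F)) - 1*(-976) = (3*√(-13 - 33/4))²*(2 + 4*(3*√(-13 - 33/4))) - 1*(-976) = (3*√(-85/4))²*(2 + 4*(3*√(-85/4))) + 976 = (3*(I*√85/2))²*(2 + 4*(3*(I*√85/2))) + 976 = (3*I*√85/2)²*(2 + 4*(3*I*√85/2)) + 976 = -765*(2 + 6*I*√85)/4 + 976 = (-765/2 - 2295*I*√85/2) + 976 = 1187/2 - 2295*I*√85/2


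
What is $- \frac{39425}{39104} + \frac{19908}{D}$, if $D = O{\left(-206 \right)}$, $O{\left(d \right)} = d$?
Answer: $- \frac{393301991}{4027712} \approx -97.649$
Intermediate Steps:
$D = -206$
$- \frac{39425}{39104} + \frac{19908}{D} = - \frac{39425}{39104} + \frac{19908}{-206} = \left(-39425\right) \frac{1}{39104} + 19908 \left(- \frac{1}{206}\right) = - \frac{39425}{39104} - \frac{9954}{103} = - \frac{393301991}{4027712}$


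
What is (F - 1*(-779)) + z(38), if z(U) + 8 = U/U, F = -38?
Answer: 734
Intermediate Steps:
z(U) = -7 (z(U) = -8 + U/U = -8 + 1 = -7)
(F - 1*(-779)) + z(38) = (-38 - 1*(-779)) - 7 = (-38 + 779) - 7 = 741 - 7 = 734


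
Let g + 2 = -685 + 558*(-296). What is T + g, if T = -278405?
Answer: -444260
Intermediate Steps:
g = -165855 (g = -2 + (-685 + 558*(-296)) = -2 + (-685 - 165168) = -2 - 165853 = -165855)
T + g = -278405 - 165855 = -444260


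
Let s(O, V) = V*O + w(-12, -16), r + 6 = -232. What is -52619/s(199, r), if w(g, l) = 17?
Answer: 52619/47345 ≈ 1.1114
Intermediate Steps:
r = -238 (r = -6 - 232 = -238)
s(O, V) = 17 + O*V (s(O, V) = V*O + 17 = O*V + 17 = 17 + O*V)
-52619/s(199, r) = -52619/(17 + 199*(-238)) = -52619/(17 - 47362) = -52619/(-47345) = -52619*(-1/47345) = 52619/47345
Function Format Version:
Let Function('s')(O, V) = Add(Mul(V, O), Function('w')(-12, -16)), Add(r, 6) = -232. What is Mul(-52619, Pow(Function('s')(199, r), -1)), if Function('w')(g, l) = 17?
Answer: Rational(52619, 47345) ≈ 1.1114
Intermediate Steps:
r = -238 (r = Add(-6, -232) = -238)
Function('s')(O, V) = Add(17, Mul(O, V)) (Function('s')(O, V) = Add(Mul(V, O), 17) = Add(Mul(O, V), 17) = Add(17, Mul(O, V)))
Mul(-52619, Pow(Function('s')(199, r), -1)) = Mul(-52619, Pow(Add(17, Mul(199, -238)), -1)) = Mul(-52619, Pow(Add(17, -47362), -1)) = Mul(-52619, Pow(-47345, -1)) = Mul(-52619, Rational(-1, 47345)) = Rational(52619, 47345)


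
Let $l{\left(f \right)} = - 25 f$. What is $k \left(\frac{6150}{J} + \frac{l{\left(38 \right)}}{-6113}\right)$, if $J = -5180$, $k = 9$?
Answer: $- \frac{29406555}{3166534} \approx -9.2867$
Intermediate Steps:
$k \left(\frac{6150}{J} + \frac{l{\left(38 \right)}}{-6113}\right) = 9 \left(\frac{6150}{-5180} + \frac{\left(-25\right) 38}{-6113}\right) = 9 \left(6150 \left(- \frac{1}{5180}\right) - - \frac{950}{6113}\right) = 9 \left(- \frac{615}{518} + \frac{950}{6113}\right) = 9 \left(- \frac{3267395}{3166534}\right) = - \frac{29406555}{3166534}$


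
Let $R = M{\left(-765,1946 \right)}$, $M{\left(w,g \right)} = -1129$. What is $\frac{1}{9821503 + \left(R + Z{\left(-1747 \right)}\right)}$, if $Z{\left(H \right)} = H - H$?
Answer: $\frac{1}{9820374} \approx 1.0183 \cdot 10^{-7}$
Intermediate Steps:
$Z{\left(H \right)} = 0$
$R = -1129$
$\frac{1}{9821503 + \left(R + Z{\left(-1747 \right)}\right)} = \frac{1}{9821503 + \left(-1129 + 0\right)} = \frac{1}{9821503 - 1129} = \frac{1}{9820374}$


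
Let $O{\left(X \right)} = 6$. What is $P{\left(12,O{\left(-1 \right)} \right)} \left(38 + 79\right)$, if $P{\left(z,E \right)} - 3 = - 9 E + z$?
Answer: $-4563$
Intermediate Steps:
$P{\left(z,E \right)} = 3 + z - 9 E$ ($P{\left(z,E \right)} = 3 - \left(- z + 9 E\right) = 3 + z - 9 E$)
$P{\left(12,O{\left(-1 \right)} \right)} \left(38 + 79\right) = \left(3 + 12 - 54\right) \left(38 + 79\right) = \left(3 + 12 - 54\right) 117 = \left(-39\right) 117 = -4563$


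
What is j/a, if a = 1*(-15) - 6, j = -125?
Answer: 125/21 ≈ 5.9524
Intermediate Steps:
a = -21 (a = -15 - 6 = -21)
j/a = -125/(-21) = -125*(-1/21) = 125/21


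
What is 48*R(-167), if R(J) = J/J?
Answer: 48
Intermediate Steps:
R(J) = 1
48*R(-167) = 48*1 = 48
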